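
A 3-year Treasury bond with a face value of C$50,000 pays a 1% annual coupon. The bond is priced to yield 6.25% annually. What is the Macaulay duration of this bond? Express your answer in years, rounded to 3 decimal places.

Periodic yield y = 0.0625. Discount each cash flow and weight by its year:
  t   CF        PV=CF/(1+0.0625)^t    t·PV
  1       500.00       470.5882       470.5882
  2       500.00       442.9066       885.8131
  3    50,500.00    42,102.1779   126,306.5337
  Σ                 43,015.6727   127,662.9351
Price P = Σ PV = 43,015.6727.
Macaulay duration = Σ(t·PV) / P = 127,662.9351 / 43,015.6727 = 2.96782 years.

2.968 years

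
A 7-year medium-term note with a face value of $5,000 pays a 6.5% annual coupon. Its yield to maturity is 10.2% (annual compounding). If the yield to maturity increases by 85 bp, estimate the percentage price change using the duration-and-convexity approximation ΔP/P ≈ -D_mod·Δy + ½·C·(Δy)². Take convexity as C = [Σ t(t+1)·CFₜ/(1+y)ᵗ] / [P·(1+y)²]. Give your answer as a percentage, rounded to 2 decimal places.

-4.27%

With y = 0.102:
  t   CF        PV=CF/(1+0.102)^t    t·PV        t(t+1)·PV
  1       325.00       294.9183       294.9183         589.8367
  2       325.00       267.6210       535.2420       1,605.7259
  3       325.00       242.8503       728.5508       2,914.2032
  4       325.00       220.3723       881.4892       4,407.4458
  5       325.00       199.9749       999.8743       5,999.2456
  6       325.00       181.4654     1,088.7923       7,621.5462
  7     5,325.00     2,698.0404    18,886.2829     151,090.2631
  Σ                  4,105.2425    23,415.1497     174,228.2664
P = 4,105.2425; D_Mac = 5.70372 yrs; D_mod = 5.17579 yrs; C = 34.94754.
Duration effect: -5.17579 × (+0.0085) = -0.043994
Convexity effect: 0.5 × 34.94754 × (0.0085)² = +0.0012625
ΔP/P ≈ -0.043994 + 0.0012625 = -0.042732 = -4.2732%.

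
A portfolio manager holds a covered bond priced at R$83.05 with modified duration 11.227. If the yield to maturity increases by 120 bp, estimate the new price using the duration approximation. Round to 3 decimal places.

R$71.861

Duration approximation: ΔP/P ≈ -D_mod · Δy = -11.227 × (+0.012) = -0.134724.
New price ≈ 83.05 × (1 - 0.134724) = 71.8611718.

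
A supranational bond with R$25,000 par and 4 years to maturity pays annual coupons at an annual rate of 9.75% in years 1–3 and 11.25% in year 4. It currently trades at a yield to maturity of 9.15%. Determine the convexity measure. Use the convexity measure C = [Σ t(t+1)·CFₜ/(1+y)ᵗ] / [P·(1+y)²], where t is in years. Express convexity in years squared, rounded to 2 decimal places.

14.05

With y = 0.0915:
  t   CF        PV=CF/(1+0.0915)^t    t·PV        t(t+1)·PV
  1     2,437.50     2,233.1654     2,233.1654       4,466.3307
  2     2,437.50     2,045.9600     4,091.9201      12,275.7602
  3     2,437.50     1,874.4480     5,623.3441      22,493.3764
  4    27,812.50    19,594.9910    78,379.9640     391,899.8198
  Σ                 25,748.5644    90,328.3935     431,135.2871
P = 25,748.5644.
Convexity = Σ t(t+1)·PV / [P·(1+y)²] = 431,135.2871 / (25,748.5644 × 1.191372) = 14.05442.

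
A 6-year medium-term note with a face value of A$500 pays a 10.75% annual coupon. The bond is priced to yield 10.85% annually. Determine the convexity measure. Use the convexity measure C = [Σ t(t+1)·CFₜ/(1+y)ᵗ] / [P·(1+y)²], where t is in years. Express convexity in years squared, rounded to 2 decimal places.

24.59

With y = 0.1085:
  t   CF        PV=CF/(1+0.1085)^t    t·PV        t(t+1)·PV
  1        53.75        48.4889        48.4889          96.9779
  2        53.75        43.7428        87.4857         262.4571
  3        53.75        39.4613       118.3839         473.5356
  4        53.75        35.5988       142.3953         711.9765
  5        53.75        32.1144       160.5721         963.4324
  6       553.75       298.4692     1,790.8153      12,535.7074
  Σ                    497.8756     2,348.1412      15,044.0868
P = 497.8756.
Convexity = Σ t(t+1)·PV / [P·(1+y)²] = 15,044.0868 / (497.8756 × 1.228772) = 24.59086.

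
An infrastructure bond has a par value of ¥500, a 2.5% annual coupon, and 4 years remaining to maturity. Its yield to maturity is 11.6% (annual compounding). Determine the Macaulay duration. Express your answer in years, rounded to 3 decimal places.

Periodic yield y = 0.116. Discount each cash flow and weight by its year:
  t   CF        PV=CF/(1+0.116)^t    t·PV
  1        12.50        11.2007        11.2007
  2        12.50        10.0365        20.0730
  3        12.50         8.9933        26.9798
  4       512.50       330.3978     1,321.5910
  Σ                    360.6282     1,379.8445
Price P = Σ PV = 360.6282.
Macaulay duration = Σ(t·PV) / P = 1,379.8445 / 360.6282 = 3.82622 years.

3.826 years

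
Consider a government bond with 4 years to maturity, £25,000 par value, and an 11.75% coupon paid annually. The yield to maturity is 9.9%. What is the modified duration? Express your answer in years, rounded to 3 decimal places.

Periodic yield y = 0.099. First find Macaulay duration:
  t   CF        PV=CF/(1+0.099)^t    t·PV
  1     2,937.50     2,672.8844     2,672.8844
  2     2,937.50     2,432.1060     4,864.2119
  3     2,937.50     2,213.0172     6,639.0517
  4    27,937.50    19,151.2344    76,604.9374
  Σ                 26,469.2420    90,781.0855
P = 26,469.2420; Macaulay duration = 90,781.0855 / 26,469.2420 = 3.42968 years.
Modified duration = D_Mac / (1 + y) = 3.42968 / 1.099 = 3.12073 years.

3.121 years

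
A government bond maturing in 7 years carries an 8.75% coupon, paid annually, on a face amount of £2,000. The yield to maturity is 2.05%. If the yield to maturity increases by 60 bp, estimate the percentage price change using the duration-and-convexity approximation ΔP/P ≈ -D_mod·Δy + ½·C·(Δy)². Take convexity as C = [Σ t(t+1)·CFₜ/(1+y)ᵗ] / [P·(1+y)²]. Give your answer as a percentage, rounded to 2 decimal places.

-3.33%

With y = 0.0205:
  t   CF        PV=CF/(1+0.0205)^t    t·PV        t(t+1)·PV
  1       175.00       171.4846       171.4846         342.9691
  2       175.00       168.0398       336.0795       1,008.2385
  3       175.00       164.6641       493.9924       1,975.9696
  4       175.00       161.3563       645.4253       3,227.1266
  5       175.00       158.1150       790.5749       4,743.4492
  6       175.00       154.9387       929.6324       6,507.4267
  7     2,175.00     1,886.9839    13,208.8874     105,671.0992
  Σ                  2,865.5824    16,576.0765     123,476.2790
P = 2,865.5824; D_Mac = 5.78454 yrs; D_mod = 5.66834 yrs; C = 41.37563.
Duration effect: -5.66834 × (+0.006) = -0.034010
Convexity effect: 0.5 × 41.37563 × (0.006)² = +0.0007448
ΔP/P ≈ -0.034010 + 0.0007448 = -0.033265 = -3.3265%.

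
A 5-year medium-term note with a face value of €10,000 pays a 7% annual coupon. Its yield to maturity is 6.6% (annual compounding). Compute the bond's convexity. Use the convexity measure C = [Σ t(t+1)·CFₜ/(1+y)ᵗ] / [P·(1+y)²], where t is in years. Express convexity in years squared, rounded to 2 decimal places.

With y = 0.066:
  t   CF        PV=CF/(1+0.066)^t    t·PV        t(t+1)·PV
  1       700.00       656.6604       656.6604       1,313.3208
  2       700.00       616.0041     1,232.0083       3,696.0248
  3       700.00       577.8650     1,733.5951       6,934.3806
  4       700.00       542.0873     2,168.3491      10,841.7457
  5    10,700.00     7,773.1626    38,865.8132     233,194.8790
  Σ                 10,165.7795    44,656.4261     255,980.3509
P = 10,165.7795.
Convexity = Σ t(t+1)·PV / [P·(1+y)²] = 255,980.3509 / (10,165.7795 × 1.136356) = 22.15907.

22.16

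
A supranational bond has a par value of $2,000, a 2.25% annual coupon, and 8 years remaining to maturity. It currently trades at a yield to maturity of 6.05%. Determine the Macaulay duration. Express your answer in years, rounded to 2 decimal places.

7.31 years

Periodic yield y = 0.0605. Discount each cash flow and weight by its year:
  t   CF        PV=CF/(1+0.0605)^t    t·PV
  1        45.00        42.4328        42.4328
  2        45.00        40.0121        80.0242
  3        45.00        37.7295       113.1884
  4        45.00        35.5770       142.3082
  5        45.00        33.5474       167.7371
  6        45.00        31.6336       189.8015
  7        45.00        29.8289       208.8026
  8     2,045.00     1,278.2268    10,225.8146
  Σ                  1,528.9882    11,170.1094
Price P = Σ PV = 1,528.9882.
Macaulay duration = Σ(t·PV) / P = 11,170.1094 / 1,528.9882 = 7.30556 years.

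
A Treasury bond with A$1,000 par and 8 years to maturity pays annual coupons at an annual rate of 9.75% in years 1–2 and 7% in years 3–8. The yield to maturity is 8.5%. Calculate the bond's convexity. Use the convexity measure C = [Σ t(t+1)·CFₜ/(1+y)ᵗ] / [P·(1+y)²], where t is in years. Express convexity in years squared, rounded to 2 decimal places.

With y = 0.085:
  t   CF        PV=CF/(1+0.085)^t    t·PV        t(t+1)·PV
  1        97.50        89.8618        89.8618         179.7235
  2        97.50        82.8219       165.6438         496.9313
  3        70.00        54.8036       164.4107         657.6428
  4        70.00        50.5102       202.0408       1,010.2040
  5        70.00        46.5532       232.7659       1,396.5954
  6        70.00        42.9062       257.4369       1,802.0586
  7        70.00        39.5448       276.8139       2,214.5113
  8     1,070.00       557.1163     4,456.9305      40,112.3743
  Σ                    964.1179     5,845.9043      47,870.0411
P = 964.1179.
Convexity = Σ t(t+1)·PV / [P·(1+y)²] = 47,870.0411 / (964.1179 × 1.177225) = 42.17685.

42.18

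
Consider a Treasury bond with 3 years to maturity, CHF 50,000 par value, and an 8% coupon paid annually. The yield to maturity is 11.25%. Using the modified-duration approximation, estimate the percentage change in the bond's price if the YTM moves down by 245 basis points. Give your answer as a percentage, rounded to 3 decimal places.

+6.108%

Periodic yield y = 0.1125. Modified duration first:
  t   CF        PV=CF/(1+0.1125)^t    t·PV
  1     4,000.00     3,595.5056     3,595.5056
  2     4,000.00     3,231.9152     6,463.8303
  3    54,000.00    39,218.7458   117,656.2374
  Σ                 46,046.1666   127,715.5733
P = 46,046.1666; D_Mac = 2.77364 yrs; D_mod = 2.77364/(1+0.1125) = 2.49316 yrs.
ΔP/P ≈ -D_mod · Δy = -2.49316 × (-0.0245) = +0.061082 = +6.1082%.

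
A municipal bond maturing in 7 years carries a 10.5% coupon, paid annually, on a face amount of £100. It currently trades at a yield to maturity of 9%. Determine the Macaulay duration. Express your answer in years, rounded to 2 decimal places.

5.36 years

Periodic yield y = 0.09. Discount each cash flow and weight by its year:
  t   CF        PV=CF/(1+0.09)^t    t·PV
  1        10.50         9.6330         9.6330
  2        10.50         8.8376        17.6753
  3        10.50         8.1079        24.3238
  4        10.50         7.4385        29.7539
  5        10.50         6.8243        34.1214
  6        10.50         6.2608        37.5648
  7       110.50        60.4473       423.1310
  Σ                    107.5494       576.2032
Price P = Σ PV = 107.5494.
Macaulay duration = Σ(t·PV) / P = 576.2032 / 107.5494 = 5.35757 years.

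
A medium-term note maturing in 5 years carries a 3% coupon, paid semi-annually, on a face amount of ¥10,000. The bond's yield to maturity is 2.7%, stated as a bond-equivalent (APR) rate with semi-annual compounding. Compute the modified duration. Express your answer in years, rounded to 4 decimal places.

4.6206 years

Periodic yield y = 0.0135. First find Macaulay duration:
  t   CF        PV=CF/(1+0.0135)^t    t·PV
  1       150.00       148.0020       148.0020
  2       150.00       146.0306       292.0611
  3       150.00       144.0854       432.2562
  4       150.00       142.1662       568.6647
  5       150.00       140.2725       701.3624
  6       150.00       138.4040       830.4242
  7       150.00       136.5605       955.9233
  8       150.00       134.7415     1,077.9316
  9       150.00       132.9467     1,196.5201
  10   10,150.00     8,876.2293    88,762.2928
  Σ                 10,139.4385    94,965.4384
P = 10,139.4385; Macaulay duration = 94,965.4384 / 10,139.4385 = 9.36595 half-year periods = 4.68297 years.
Modified duration = D_Mac / (1 + y) = 4.68297 / 1.0135 = 4.62060 years.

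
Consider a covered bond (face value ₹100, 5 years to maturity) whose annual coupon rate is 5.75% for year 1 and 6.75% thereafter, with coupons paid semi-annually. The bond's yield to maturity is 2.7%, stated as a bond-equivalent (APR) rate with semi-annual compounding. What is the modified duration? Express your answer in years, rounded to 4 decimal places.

Periodic yield y = 0.0135. First find Macaulay duration:
  t   CF        PV=CF/(1+0.0135)^t    t·PV
  1        2.875         2.8367         2.8367
  2        2.875         2.7989         5.5978
  3        3.375         3.2419         9.7258
  4        3.375         3.1987        12.7950
  5        3.375         3.1561        15.7807
  6        3.375         3.1141        18.6845
  7        3.375         3.0726        21.5083
  8        3.375         3.0317        24.2535
  9        3.375         2.9913        26.9217
  10     103.375        90.4020       904.0199
  Σ                    117.8441     1,042.1238
P = 117.8441; Macaulay duration = 1,042.1238 / 117.8441 = 8.84324 half-year periods = 4.42162 years.
Modified duration = D_Mac / (1 + y) = 4.42162 / 1.0135 = 4.36272 years.

4.3627 years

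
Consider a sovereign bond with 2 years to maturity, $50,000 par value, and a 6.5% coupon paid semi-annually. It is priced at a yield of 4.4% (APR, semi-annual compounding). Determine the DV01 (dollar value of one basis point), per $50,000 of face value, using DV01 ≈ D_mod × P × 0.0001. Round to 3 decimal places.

Periodic yield y = 0.022.
  t   CF        PV=CF/(1+0.022)^t    t·PV
  1     1,625.00     1,590.0196     1,590.0196
  2     1,625.00     1,555.7921     3,111.5843
  3     1,625.00     1,522.3015     4,566.9045
  4    51,625.00    47,321.2798   189,285.1192
  Σ                 51,989.3930   198,553.6275
P = 51,989.3930; D_Mac = 3.81912 half-year periods = 1.90956 yrs; D_mod = 1.86845 yrs.
DV01 ≈ 1.86845 × 51,989.3930 × 0.0001 = 9.713974.

$9.714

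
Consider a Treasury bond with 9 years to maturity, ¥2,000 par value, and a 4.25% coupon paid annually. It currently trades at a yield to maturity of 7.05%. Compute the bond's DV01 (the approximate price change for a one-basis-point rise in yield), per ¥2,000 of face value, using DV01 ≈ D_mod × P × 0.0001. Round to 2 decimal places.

¥1.15

Periodic yield y = 0.0705.
  t   CF        PV=CF/(1+0.0705)^t    t·PV
  1        85.00        79.4021        79.4021
  2        85.00        74.1730       148.3459
  3        85.00        69.2881       207.8644
  4        85.00        64.7250       258.9001
  5        85.00        60.4624       302.3121
  6        85.00        56.4805       338.8833
  7        85.00        52.7609       369.3263
  8        85.00        49.2862       394.2898
  9     2,085.00     1,129.3434    10,164.0905
  Σ                  1,635.9218    12,263.4146
P = 1,635.9218; D_Mac = 7.49633 yrs; D_mod = 7.00265 yrs.
DV01 ≈ 7.00265 × 1,635.9218 × 0.0001 = 1.145578.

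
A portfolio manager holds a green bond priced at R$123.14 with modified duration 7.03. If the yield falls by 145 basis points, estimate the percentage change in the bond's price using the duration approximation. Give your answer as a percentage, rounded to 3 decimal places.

+10.194%

Duration approximation: ΔP/P ≈ -D_mod · Δy = -7.03 × (-0.0145) = +0.101935.
As a percentage: +10.1935%.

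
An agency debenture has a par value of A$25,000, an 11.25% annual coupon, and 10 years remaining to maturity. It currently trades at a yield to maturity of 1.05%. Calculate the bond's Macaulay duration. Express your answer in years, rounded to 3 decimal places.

Periodic yield y = 0.0105. Discount each cash flow and weight by its year:
  t   CF        PV=CF/(1+0.0105)^t    t·PV
  1     2,812.50     2,783.2756     2,783.2756
  2     2,812.50     2,754.3549     5,508.7098
  3     2,812.50     2,725.7347     8,177.2040
  4     2,812.50     2,697.4118    10,789.6474
  5     2,812.50     2,669.3833    13,346.9166
  6     2,812.50     2,641.6460    15,849.8762
  7     2,812.50     2,614.1970    18,299.3788
  8     2,812.50     2,587.0331    20,696.2649
  9     2,812.50     2,560.1515    23,041.3637
  10   27,812.50    25,053.9871   250,539.8712
  Σ                 49,087.1751   369,032.5081
Price P = Σ PV = 49,087.1751.
Macaulay duration = Σ(t·PV) / P = 369,032.5081 / 49,087.1751 = 7.51790 years.

7.518 years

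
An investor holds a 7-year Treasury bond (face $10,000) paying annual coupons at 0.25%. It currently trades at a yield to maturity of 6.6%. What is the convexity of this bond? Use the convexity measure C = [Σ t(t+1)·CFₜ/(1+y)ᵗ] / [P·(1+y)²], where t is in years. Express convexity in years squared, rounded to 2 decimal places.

With y = 0.066:
  t   CF        PV=CF/(1+0.066)^t    t·PV        t(t+1)·PV
  1        25.00        23.4522        23.4522          46.9043
  2        25.00        22.0001        44.0003         132.0009
  3        25.00        20.6380        61.9141         247.6564
  4        25.00        19.3603        77.4410         387.2052
  5        25.00        18.1616        90.8080         544.8478
  6        25.00        17.0371       102.2229         715.5600
  7    10,025.00     6,408.9067    44,862.3468     358,898.7746
  Σ                  6,529.5560    45,262.1853     360,972.9493
P = 6,529.5560.
Convexity = Σ t(t+1)·PV / [P·(1+y)²] = 360,972.9493 / (6,529.5560 × 1.136356) = 48.64930.

48.65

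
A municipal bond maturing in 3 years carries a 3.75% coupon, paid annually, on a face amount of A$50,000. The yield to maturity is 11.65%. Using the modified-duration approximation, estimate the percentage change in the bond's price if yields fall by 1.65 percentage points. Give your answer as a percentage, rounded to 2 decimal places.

+4.26%

Periodic yield y = 0.1165. Modified duration first:
  t   CF        PV=CF/(1+0.1165)^t    t·PV
  1     1,875.00     1,679.3551     1,679.3551
  2     1,875.00     1,504.1246     3,008.2492
  3    51,875.00    37,271.9339   111,815.8018
  Σ                 40,455.4137   116,503.4061
P = 40,455.4137; D_Mac = 2.87980 yrs; D_mod = 2.87980/(1+0.1165) = 2.57931 yrs.
ΔP/P ≈ -D_mod · Δy = -2.57931 × (-0.0165) = +0.042559 = +4.2559%.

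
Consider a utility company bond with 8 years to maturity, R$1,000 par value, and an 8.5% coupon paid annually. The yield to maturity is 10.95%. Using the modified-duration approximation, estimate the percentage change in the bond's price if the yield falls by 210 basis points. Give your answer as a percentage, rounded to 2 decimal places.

+11.31%

Periodic yield y = 0.1095. Modified duration first:
  t   CF        PV=CF/(1+0.1095)^t    t·PV
  1        85.00        76.6111        76.6111
  2        85.00        69.0501       138.1002
  3        85.00        62.2353       186.7060
  4        85.00        56.0931       224.3725
  5        85.00        50.5571       252.7856
  6        85.00        45.5675       273.4049
  7        85.00        41.0703       287.4920
  8     1,085.00       472.5103     3,780.0824
  Σ                    873.6949     5,219.5549
P = 873.6949; D_Mac = 5.97412 yrs; D_mod = 5.97412/(1+0.1095) = 5.38451 yrs.
ΔP/P ≈ -D_mod · Δy = -5.38451 × (-0.021) = +0.113075 = +11.3075%.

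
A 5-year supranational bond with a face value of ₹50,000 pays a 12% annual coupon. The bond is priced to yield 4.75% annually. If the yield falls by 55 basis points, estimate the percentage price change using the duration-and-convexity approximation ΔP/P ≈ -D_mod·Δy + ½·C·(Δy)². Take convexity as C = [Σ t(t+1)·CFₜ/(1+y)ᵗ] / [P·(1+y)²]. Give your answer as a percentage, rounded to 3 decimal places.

With y = 0.0475:
  t   CF        PV=CF/(1+0.0475)^t    t·PV        t(t+1)·PV
  1     6,000.00     5,727.9236     5,727.9236      11,455.8473
  2     6,000.00     5,468.1848    10,936.3697      32,809.1091
  3     6,000.00     5,220.2242    15,660.6726      62,642.6904
  4     6,000.00     4,983.5076    19,934.0304      99,670.1518
  5    56,000.00    44,403.5680   222,017.8400   1,332,107.0401
  Σ                 65,803.4083   274,276.8363   1,538,684.8386
P = 65,803.4083; D_Mac = 4.16813 yrs; D_mod = 3.97912 yrs; C = 21.31048.
Duration effect: -3.97912 × (-0.0055) = +0.021885
Convexity effect: 0.5 × 21.31048 × (-0.0055)² = +0.0003223
ΔP/P ≈ +0.021885 + 0.0003223 = +0.022207 = +2.2207%.

+2.221%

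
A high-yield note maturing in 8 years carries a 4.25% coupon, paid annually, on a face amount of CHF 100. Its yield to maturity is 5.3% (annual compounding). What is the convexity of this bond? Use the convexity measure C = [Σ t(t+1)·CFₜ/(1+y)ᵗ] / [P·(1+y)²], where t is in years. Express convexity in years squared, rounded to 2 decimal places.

With y = 0.053:
  t   CF        PV=CF/(1+0.053)^t    t·PV        t(t+1)·PV
  1         4.25         4.0361         4.0361           8.0722
  2         4.25         3.8329         7.6659          22.9976
  3         4.25         3.6400        10.9201          43.6802
  4         4.25         3.4568        13.8272          69.1362
  5         4.25         3.2828        16.4141          98.4846
  6         4.25         3.1176        18.7055         130.9387
  7         4.25         2.9607        20.7247         165.7976
  8       104.25        68.9682       551.7459       4,965.7127
  Σ                     93.2952       644.0395       5,504.8199
P = 93.2952.
Convexity = Σ t(t+1)·PV / [P·(1+y)²] = 5,504.8199 / (93.2952 × 1.108809) = 53.21416.

53.21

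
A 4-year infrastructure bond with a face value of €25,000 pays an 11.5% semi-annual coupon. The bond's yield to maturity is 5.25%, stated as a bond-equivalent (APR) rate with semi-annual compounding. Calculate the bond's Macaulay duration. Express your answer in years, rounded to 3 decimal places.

3.390 years

Periodic yield y = 0.02625. Discount each cash flow and weight by its period:
  t   CF        PV=CF/(1+0.02625)^t    t·PV
  1     1,437.50     1,400.7308     1,400.7308
  2     1,437.50     1,364.9021     2,729.8043
  3     1,437.50     1,329.9899     3,989.9697
  4     1,437.50     1,295.9707     5,183.8827
  5     1,437.50     1,262.8216     6,314.1080
  6     1,437.50     1,230.5204     7,383.1226
  7     1,437.50     1,199.0455     8,393.3185
  8    26,437.50    21,487.9519   171,903.6154
  Σ                 30,571.9330   207,298.5520
Price P = Σ PV = 30,571.9330.
Macaulay duration = Σ(t·PV) / P = 207,298.5520 / 30,571.9330 = 6.78068 half-year periods.
In years: 6.78068 / 2 = 3.39034 years.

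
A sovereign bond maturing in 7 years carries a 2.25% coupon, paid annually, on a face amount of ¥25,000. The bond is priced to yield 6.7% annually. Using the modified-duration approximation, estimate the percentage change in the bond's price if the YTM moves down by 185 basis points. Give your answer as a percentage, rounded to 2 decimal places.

+11.22%

Periodic yield y = 0.067. Modified duration first:
  t   CF        PV=CF/(1+0.067)^t    t·PV
  1       562.50       527.1790       527.1790
  2       562.50       494.0759       988.1518
  3       562.50       463.0515     1,389.1544
  4       562.50       433.9751     1,735.9005
  5       562.50       406.7246     2,033.6229
  6       562.50       381.1852     2,287.1111
  7    25,562.50    16,235.0036   113,645.0252
  Σ                 18,941.1949   122,606.1451
P = 18,941.1949; D_Mac = 6.47299 yrs; D_mod = 6.47299/(1+0.067) = 6.06653 yrs.
ΔP/P ≈ -D_mod · Δy = -6.06653 × (-0.0185) = +0.112231 = +11.2231%.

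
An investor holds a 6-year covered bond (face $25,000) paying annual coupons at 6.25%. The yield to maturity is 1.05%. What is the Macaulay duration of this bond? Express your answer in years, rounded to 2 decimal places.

5.30 years

Periodic yield y = 0.0105. Discount each cash flow and weight by its year:
  t   CF        PV=CF/(1+0.0105)^t    t·PV
  1     1,562.50     1,546.2642     1,546.2642
  2     1,562.50     1,530.1972     3,060.3943
  3     1,562.50     1,514.2970     4,542.8911
  4     1,562.50     1,498.5621     5,994.2485
  5     1,562.50     1,482.9907     7,414.9537
  6    26,562.50    24,948.8792   149,693.2752
  Σ                 32,521.1905   172,252.0271
Price P = Σ PV = 32,521.1905.
Macaulay duration = Σ(t·PV) / P = 172,252.0271 / 32,521.1905 = 5.29661 years.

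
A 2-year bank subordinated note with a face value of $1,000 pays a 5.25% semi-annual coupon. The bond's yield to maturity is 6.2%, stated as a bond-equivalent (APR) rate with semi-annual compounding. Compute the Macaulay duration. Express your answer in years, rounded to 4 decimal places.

1.9238 years

Periodic yield y = 0.031. Discount each cash flow and weight by its period:
  t   CF        PV=CF/(1+0.031)^t    t·PV
  1        26.25        25.4607        25.4607
  2        26.25        24.6952        49.3903
  3        26.25        23.9526        71.8579
  4     1,026.25       908.2774     3,633.1096
  Σ                    982.3859     3,779.8186
Price P = Σ PV = 982.3859.
Macaulay duration = Σ(t·PV) / P = 3,779.8186 / 982.3859 = 3.84759 half-year periods.
In years: 3.84759 / 2 = 1.92380 years.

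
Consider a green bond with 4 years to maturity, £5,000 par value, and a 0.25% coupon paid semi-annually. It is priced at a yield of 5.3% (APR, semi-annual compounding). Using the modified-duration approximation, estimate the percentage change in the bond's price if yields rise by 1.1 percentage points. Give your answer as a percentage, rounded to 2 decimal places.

-4.27%

Periodic yield y = 0.0265. Modified duration first:
  t   CF        PV=CF/(1+0.0265)^t    t·PV
  1         6.25         6.0887         6.0887
  2         6.25         5.9315        11.8629
  3         6.25         5.7783        17.3350
  4         6.25         5.6292        22.5167
  5         6.25         5.4838        27.4192
  6         6.25         5.3423        32.0537
  7         6.25         5.2044        36.4305
  8     5,006.25     4,061.0740    32,488.5920
  Σ                  4,100.5321    32,642.2987
P = 4,100.5321; D_Mac = 7.96050 half-year periods = 3.98025 yrs; D_mod = 3.98025/(1+0.0265) = 3.87750 yrs.
ΔP/P ≈ -D_mod · Δy = -3.87750 × (+0.011) = -0.042652 = -4.2652%.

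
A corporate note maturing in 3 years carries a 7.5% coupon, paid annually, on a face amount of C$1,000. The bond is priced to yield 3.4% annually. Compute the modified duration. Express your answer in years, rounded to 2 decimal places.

2.71 years

Periodic yield y = 0.034. First find Macaulay duration:
  t   CF        PV=CF/(1+0.034)^t    t·PV
  1        75.00        72.5338        72.5338
  2        75.00        70.1488       140.2976
  3     1,075.00       972.4042     2,917.2127
  Σ                  1,115.0869     3,130.0442
P = 1,115.0869; Macaulay duration = 3,130.0442 / 1,115.0869 = 2.80700 years.
Modified duration = D_Mac / (1 + y) = 2.80700 / 1.034 = 2.71470 years.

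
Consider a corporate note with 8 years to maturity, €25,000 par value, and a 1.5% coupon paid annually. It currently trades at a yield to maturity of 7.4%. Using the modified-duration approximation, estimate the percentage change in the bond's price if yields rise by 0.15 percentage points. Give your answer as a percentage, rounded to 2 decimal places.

Periodic yield y = 0.074. Modified duration first:
  t   CF        PV=CF/(1+0.074)^t    t·PV
  1       375.00       349.1620       349.1620
  2       375.00       325.1043       650.2086
  3       375.00       302.7042       908.1126
  4       375.00       281.8475     1,127.3899
  5       375.00       262.4278     1,312.1391
  6       375.00       244.3462     1,466.0772
  7       375.00       227.5104     1,592.5730
  8    25,375.00    14,334.1452   114,673.1618
  Σ                 16,327.2476   122,078.8240
P = 16,327.2476; D_Mac = 7.47700 yrs; D_mod = 7.47700/(1+0.074) = 6.96182 yrs.
ΔP/P ≈ -D_mod · Δy = -6.96182 × (+0.0015) = -0.010443 = -1.0443%.

-1.04%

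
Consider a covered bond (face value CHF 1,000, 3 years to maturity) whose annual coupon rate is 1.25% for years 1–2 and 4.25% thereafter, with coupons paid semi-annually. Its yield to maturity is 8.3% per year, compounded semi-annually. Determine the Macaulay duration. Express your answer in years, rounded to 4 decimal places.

Periodic yield y = 0.0415. Discount each cash flow and weight by its period:
  t   CF        PV=CF/(1+0.0415)^t    t·PV
  1         6.25         6.0010         6.0010
  2         6.25         5.7618        11.5237
  3         6.25         5.5323        16.5968
  4         6.25         5.3118        21.2473
  5        21.25        17.3405        86.7027
  6     1,021.25       800.1592     4,800.9554
  Σ                    840.1066     4,943.0268
Price P = Σ PV = 840.1066.
Macaulay duration = Σ(t·PV) / P = 4,943.0268 / 840.1066 = 5.88381 half-year periods.
In years: 5.88381 / 2 = 2.94190 years.

2.9419 years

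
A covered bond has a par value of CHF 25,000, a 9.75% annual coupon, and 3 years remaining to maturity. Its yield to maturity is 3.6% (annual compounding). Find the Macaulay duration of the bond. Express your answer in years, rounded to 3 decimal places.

2.762 years

Periodic yield y = 0.036. Discount each cash flow and weight by its year:
  t   CF        PV=CF/(1+0.036)^t    t·PV
  1     2,437.50     2,352.7992     2,352.7992
  2     2,437.50     2,271.0417     4,542.0835
  3    27,437.50    24,675.4608    74,026.3824
  Σ                 29,299.3017    80,921.2650
Price P = Σ PV = 29,299.3017.
Macaulay duration = Σ(t·PV) / P = 80,921.2650 / 29,299.3017 = 2.76188 years.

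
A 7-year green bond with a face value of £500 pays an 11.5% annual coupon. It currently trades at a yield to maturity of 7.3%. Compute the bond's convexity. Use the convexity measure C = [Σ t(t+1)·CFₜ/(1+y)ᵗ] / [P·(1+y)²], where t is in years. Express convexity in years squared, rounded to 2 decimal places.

With y = 0.073:
  t   CF        PV=CF/(1+0.073)^t    t·PV        t(t+1)·PV
  1        57.50        53.5881        53.5881         107.1761
  2        57.50        49.9423        99.8846         299.6537
  3        57.50        46.5445       139.6336         558.5344
  4        57.50        43.3779       173.5118         867.5589
  5        57.50        40.4268       202.1339       1,212.8036
  6        57.50        37.6764       226.0585       1,582.4092
  7       557.50       340.4449     2,383.1142      19,064.9138
  Σ                    612.0009     3,277.9246      23,693.0497
P = 612.0009.
Convexity = Σ t(t+1)·PV / [P·(1+y)²] = 23,693.0497 / (612.0009 × 1.151329) = 33.62555.

33.63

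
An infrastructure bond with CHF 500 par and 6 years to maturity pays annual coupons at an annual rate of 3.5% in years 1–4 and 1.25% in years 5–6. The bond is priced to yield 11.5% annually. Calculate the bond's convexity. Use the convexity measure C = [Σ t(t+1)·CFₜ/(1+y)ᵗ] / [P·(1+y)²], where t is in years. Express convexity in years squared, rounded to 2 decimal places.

29.26

With y = 0.115:
  t   CF        PV=CF/(1+0.115)^t    t·PV        t(t+1)·PV
  1        17.50        15.6951        15.6951          31.3901
  2        17.50        14.0763        28.1526          84.4578
  3        17.50        12.6245        37.8734         151.4937
  4        17.50        11.3224        45.2896         226.4480
  5         6.25         3.6267        18.1333         108.7995
  6       506.25       263.4607     1,580.7642      11,065.3492
  Σ                    320.8056     1,725.9081      11,667.9383
P = 320.8056.
Convexity = Σ t(t+1)·PV / [P·(1+y)²] = 11,667.9383 / (320.8056 × 1.243225) = 29.25516.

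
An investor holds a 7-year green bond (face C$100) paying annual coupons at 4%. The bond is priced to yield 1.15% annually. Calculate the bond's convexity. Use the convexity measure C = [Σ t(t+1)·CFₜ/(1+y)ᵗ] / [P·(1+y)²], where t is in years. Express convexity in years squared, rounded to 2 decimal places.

With y = 0.0115:
  t   CF        PV=CF/(1+0.0115)^t    t·PV        t(t+1)·PV
  1         4.00         3.9545         3.9545           7.9090
  2         4.00         3.9096         7.8191          23.4574
  3         4.00         3.8651        11.5953          46.3814
  4         4.00         3.8212        15.2847          76.4234
  5         4.00         3.7777        18.8886         113.3318
  6         4.00         3.7348        22.4087         156.8606
  7       104.00        96.0002       672.0014       5,376.0111
  Σ                    119.0631       751.9524       5,800.3747
P = 119.0631.
Convexity = Σ t(t+1)·PV / [P·(1+y)²] = 5,800.3747 / (119.0631 × 1.023132) = 47.61537.

47.62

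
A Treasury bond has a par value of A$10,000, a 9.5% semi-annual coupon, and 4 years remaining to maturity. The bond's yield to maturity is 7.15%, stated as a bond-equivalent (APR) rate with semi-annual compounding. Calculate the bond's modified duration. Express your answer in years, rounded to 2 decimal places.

3.33 years

Periodic yield y = 0.03575. First find Macaulay duration:
  t   CF        PV=CF/(1+0.03575)^t    t·PV
  1       475.00       458.6049       458.6049
  2       475.00       442.7756       885.5513
  3       475.00       427.4928     1,282.4783
  4       475.00       412.7374     1,650.9497
  5       475.00       398.4914     1,992.4568
  6       475.00       384.7370     2,308.4220
  7       475.00       371.4574     2,600.2018
  8    10,475.00     7,908.8711    63,270.9686
  Σ                 10,805.1675    74,449.6333
P = 10,805.1675; Macaulay duration = 74,449.6333 / 10,805.1675 = 6.89019 half-year periods = 3.44509 years.
Modified duration = D_Mac / (1 + y) = 3.44509 / 1.03575 = 3.32618 years.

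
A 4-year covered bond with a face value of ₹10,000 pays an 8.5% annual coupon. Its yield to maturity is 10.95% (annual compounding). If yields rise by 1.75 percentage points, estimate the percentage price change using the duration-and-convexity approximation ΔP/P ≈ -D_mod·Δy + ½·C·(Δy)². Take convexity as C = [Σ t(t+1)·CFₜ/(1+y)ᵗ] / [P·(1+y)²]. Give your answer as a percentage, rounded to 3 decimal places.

With y = 0.1095:
  t   CF        PV=CF/(1+0.1095)^t    t·PV        t(t+1)·PV
  1       850.00       766.1109       766.1109       1,532.2217
  2       850.00       690.5010     1,381.0020       4,143.0060
  3       850.00       622.3533     1,867.0599       7,468.2398
  4    10,850.00     7,160.1235    28,640.4939     143,202.4696
  Σ                  9,239.0887    32,654.6667     156,345.9371
P = 9,239.0887; D_Mac = 3.53440 yrs; D_mod = 3.18558 yrs; C = 13.74684.
Duration effect: -3.18558 × (+0.0175) = -0.055748
Convexity effect: 0.5 × 13.74684 × (0.0175)² = +0.0021050
ΔP/P ≈ -0.055748 + 0.0021050 = -0.053643 = -5.3643%.

-5.364%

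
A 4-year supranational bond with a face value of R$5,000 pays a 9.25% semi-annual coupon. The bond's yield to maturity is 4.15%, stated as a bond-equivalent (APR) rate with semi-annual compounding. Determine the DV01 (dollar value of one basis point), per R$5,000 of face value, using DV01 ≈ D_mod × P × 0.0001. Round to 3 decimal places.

R$2.026

Periodic yield y = 0.02075.
  t   CF        PV=CF/(1+0.02075)^t    t·PV
  1       231.25       226.5491       226.5491
  2       231.25       221.9438       443.8875
  3       231.25       217.4321       652.2962
  4       231.25       213.0121       852.0482
  5       231.25       208.6819     1,043.4095
  6       231.25       204.4398     1,226.6387
  7       231.25       200.2839     1,401.9872
  8     5,231.25     4,438.6445    35,509.1563
  Σ                  5,930.9871    41,355.9728
P = 5,930.9871; D_Mac = 6.97287 half-year periods = 3.48643 yrs; D_mod = 3.41556 yrs.
DV01 ≈ 3.41556 × 5,930.9871 × 0.0001 = 2.025764.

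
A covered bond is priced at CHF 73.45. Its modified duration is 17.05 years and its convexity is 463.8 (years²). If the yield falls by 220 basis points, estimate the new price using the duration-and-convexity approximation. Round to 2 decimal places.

CHF 109.25

Duration effect: -D_mod·Δy = -17.05 × (-0.022) = +0.375100
Convexity effect: ½·C·(Δy)² = 0.5 × 463.8 × (-0.022)² = +0.1122396
ΔP/P ≈ +0.375100 + 0.1122396 = +0.4873396
New price ≈ 73.45 × (1 + 0.4873396) = 109.24509362.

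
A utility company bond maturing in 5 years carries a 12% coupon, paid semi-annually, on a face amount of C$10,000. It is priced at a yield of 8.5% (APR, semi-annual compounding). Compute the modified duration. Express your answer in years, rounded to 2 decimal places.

3.82 years

Periodic yield y = 0.0425. First find Macaulay duration:
  t   CF        PV=CF/(1+0.0425)^t    t·PV
  1       600.00       575.5396       575.5396
  2       600.00       552.0763     1,104.1526
  3       600.00       529.5696     1,588.7088
  4       600.00       507.9804     2,031.9218
  5       600.00       487.2714     2,436.3571
  6       600.00       467.4066     2,804.4398
  7       600.00       448.3517     3,138.4618
  8       600.00       430.0736     3,440.5885
  9       600.00       412.5406     3,712.8652
  10   10,600.00     6,991.0954    69,910.9540
  Σ                 11,401.9052    90,743.9892
P = 11,401.9052; Macaulay duration = 90,743.9892 / 11,401.9052 = 7.95867 half-year periods = 3.97933 years.
Modified duration = D_Mac / (1 + y) = 3.97933 / 1.0425 = 3.81711 years.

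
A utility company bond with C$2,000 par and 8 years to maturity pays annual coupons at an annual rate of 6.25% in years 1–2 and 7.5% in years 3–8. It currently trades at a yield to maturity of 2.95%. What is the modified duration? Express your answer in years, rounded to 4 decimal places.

Periodic yield y = 0.0295. First find Macaulay duration:
  t   CF        PV=CF/(1+0.0295)^t    t·PV
  1       125.00       121.4182       121.4182
  2       125.00       117.9390       235.8779
  3       150.00       137.4714       412.4141
  4       150.00       133.5322       534.1286
  5       150.00       129.7058       648.5292
  6       150.00       125.9892       755.9349
  7       150.00       122.3790       856.6528
  8     2,150.00     1,703.8355    13,630.6837
  Σ                  2,592.2701    17,195.6393
P = 2,592.2701; Macaulay duration = 17,195.6393 / 2,592.2701 = 6.63343 years.
Modified duration = D_Mac / (1 + y) = 6.63343 / 1.0295 = 6.44335 years.

6.4434 years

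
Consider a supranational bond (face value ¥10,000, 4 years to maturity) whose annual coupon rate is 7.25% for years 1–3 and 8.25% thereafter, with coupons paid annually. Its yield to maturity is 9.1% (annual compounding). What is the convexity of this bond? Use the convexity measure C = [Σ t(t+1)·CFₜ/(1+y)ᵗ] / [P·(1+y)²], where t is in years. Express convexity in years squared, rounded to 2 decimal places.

14.59

With y = 0.091:
  t   CF        PV=CF/(1+0.091)^t    t·PV        t(t+1)·PV
  1       725.00       664.5280       664.5280       1,329.0559
  2       725.00       609.0999     1,218.1997       3,654.5992
  3       725.00       558.2950     1,674.8851       6,699.5403
  4    10,825.00     7,640.6253    30,562.5012     152,812.5062
  Σ                  9,472.5482    34,120.1140     164,495.7015
P = 9,472.5482.
Convexity = Σ t(t+1)·PV / [P·(1+y)²] = 164,495.7015 / (9,472.5482 × 1.190281) = 14.58943.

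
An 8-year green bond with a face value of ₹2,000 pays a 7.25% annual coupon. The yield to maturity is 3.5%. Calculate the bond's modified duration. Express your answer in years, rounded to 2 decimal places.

6.32 years

Periodic yield y = 0.035. First find Macaulay duration:
  t   CF        PV=CF/(1+0.035)^t    t·PV
  1       145.00       140.0966       140.0966
  2       145.00       135.3591       270.7181
  3       145.00       130.7817       392.3451
  4       145.00       126.3591       505.4365
  5       145.00       122.0861       610.4305
  6       145.00       117.9576       707.7456
  7       145.00       113.9687       797.7808
  8     2,145.00     1,628.9378    13,031.5023
  Σ                  2,515.5467    16,456.0555
P = 2,515.5467; Macaulay duration = 16,456.0555 / 2,515.5467 = 6.54174 years.
Modified duration = D_Mac / (1 + y) = 6.54174 / 1.035 = 6.32052 years.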